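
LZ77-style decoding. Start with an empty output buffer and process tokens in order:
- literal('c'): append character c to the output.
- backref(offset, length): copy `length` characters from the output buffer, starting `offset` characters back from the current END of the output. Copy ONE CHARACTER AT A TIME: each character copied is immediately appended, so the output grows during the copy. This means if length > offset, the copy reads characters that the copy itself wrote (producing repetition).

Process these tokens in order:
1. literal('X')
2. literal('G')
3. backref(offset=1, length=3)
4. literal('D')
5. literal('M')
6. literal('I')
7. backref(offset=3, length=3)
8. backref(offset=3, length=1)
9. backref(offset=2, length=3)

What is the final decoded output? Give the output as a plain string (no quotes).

Token 1: literal('X'). Output: "X"
Token 2: literal('G'). Output: "XG"
Token 3: backref(off=1, len=3) (overlapping!). Copied 'GGG' from pos 1. Output: "XGGGG"
Token 4: literal('D'). Output: "XGGGGD"
Token 5: literal('M'). Output: "XGGGGDM"
Token 6: literal('I'). Output: "XGGGGDMI"
Token 7: backref(off=3, len=3). Copied 'DMI' from pos 5. Output: "XGGGGDMIDMI"
Token 8: backref(off=3, len=1). Copied 'D' from pos 8. Output: "XGGGGDMIDMID"
Token 9: backref(off=2, len=3) (overlapping!). Copied 'IDI' from pos 10. Output: "XGGGGDMIDMIDIDI"

Answer: XGGGGDMIDMIDIDI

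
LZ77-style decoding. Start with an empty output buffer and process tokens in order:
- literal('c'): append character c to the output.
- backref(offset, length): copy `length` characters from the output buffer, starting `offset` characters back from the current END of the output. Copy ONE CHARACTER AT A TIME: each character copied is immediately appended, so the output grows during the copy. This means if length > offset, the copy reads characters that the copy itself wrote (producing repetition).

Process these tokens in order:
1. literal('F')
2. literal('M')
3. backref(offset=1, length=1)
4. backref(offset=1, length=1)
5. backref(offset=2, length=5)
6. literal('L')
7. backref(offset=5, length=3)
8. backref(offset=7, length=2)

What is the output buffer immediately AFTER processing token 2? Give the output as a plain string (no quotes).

Answer: FM

Derivation:
Token 1: literal('F'). Output: "F"
Token 2: literal('M'). Output: "FM"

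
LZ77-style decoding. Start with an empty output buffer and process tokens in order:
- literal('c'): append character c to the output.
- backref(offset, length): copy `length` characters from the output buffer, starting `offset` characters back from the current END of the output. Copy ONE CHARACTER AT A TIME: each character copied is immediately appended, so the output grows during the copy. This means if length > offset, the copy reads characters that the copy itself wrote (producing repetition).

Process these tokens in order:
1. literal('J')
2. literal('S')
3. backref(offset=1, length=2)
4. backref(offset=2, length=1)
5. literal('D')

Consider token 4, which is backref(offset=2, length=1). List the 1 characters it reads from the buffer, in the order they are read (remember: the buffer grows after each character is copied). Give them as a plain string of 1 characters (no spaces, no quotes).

Answer: S

Derivation:
Token 1: literal('J'). Output: "J"
Token 2: literal('S'). Output: "JS"
Token 3: backref(off=1, len=2) (overlapping!). Copied 'SS' from pos 1. Output: "JSSS"
Token 4: backref(off=2, len=1). Buffer before: "JSSS" (len 4)
  byte 1: read out[2]='S', append. Buffer now: "JSSSS"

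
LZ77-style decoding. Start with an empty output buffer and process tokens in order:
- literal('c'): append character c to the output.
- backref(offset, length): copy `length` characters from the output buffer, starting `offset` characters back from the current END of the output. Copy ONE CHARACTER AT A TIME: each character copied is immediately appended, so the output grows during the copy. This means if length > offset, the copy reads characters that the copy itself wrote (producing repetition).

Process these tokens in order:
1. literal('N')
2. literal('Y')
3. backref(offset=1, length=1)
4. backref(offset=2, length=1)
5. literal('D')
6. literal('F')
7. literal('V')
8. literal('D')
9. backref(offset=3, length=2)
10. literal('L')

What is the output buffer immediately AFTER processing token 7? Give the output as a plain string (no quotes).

Token 1: literal('N'). Output: "N"
Token 2: literal('Y'). Output: "NY"
Token 3: backref(off=1, len=1). Copied 'Y' from pos 1. Output: "NYY"
Token 4: backref(off=2, len=1). Copied 'Y' from pos 1. Output: "NYYY"
Token 5: literal('D'). Output: "NYYYD"
Token 6: literal('F'). Output: "NYYYDF"
Token 7: literal('V'). Output: "NYYYDFV"

Answer: NYYYDFV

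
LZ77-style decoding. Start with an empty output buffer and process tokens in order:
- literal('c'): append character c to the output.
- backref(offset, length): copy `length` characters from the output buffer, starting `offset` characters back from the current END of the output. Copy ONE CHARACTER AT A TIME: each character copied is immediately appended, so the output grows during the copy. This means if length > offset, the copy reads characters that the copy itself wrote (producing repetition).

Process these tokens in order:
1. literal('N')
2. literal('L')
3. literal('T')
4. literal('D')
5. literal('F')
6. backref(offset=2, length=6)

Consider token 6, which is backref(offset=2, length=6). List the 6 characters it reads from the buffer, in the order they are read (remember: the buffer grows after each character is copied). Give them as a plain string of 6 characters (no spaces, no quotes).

Token 1: literal('N'). Output: "N"
Token 2: literal('L'). Output: "NL"
Token 3: literal('T'). Output: "NLT"
Token 4: literal('D'). Output: "NLTD"
Token 5: literal('F'). Output: "NLTDF"
Token 6: backref(off=2, len=6). Buffer before: "NLTDF" (len 5)
  byte 1: read out[3]='D', append. Buffer now: "NLTDFD"
  byte 2: read out[4]='F', append. Buffer now: "NLTDFDF"
  byte 3: read out[5]='D', append. Buffer now: "NLTDFDFD"
  byte 4: read out[6]='F', append. Buffer now: "NLTDFDFDF"
  byte 5: read out[7]='D', append. Buffer now: "NLTDFDFDFD"
  byte 6: read out[8]='F', append. Buffer now: "NLTDFDFDFDF"

Answer: DFDFDF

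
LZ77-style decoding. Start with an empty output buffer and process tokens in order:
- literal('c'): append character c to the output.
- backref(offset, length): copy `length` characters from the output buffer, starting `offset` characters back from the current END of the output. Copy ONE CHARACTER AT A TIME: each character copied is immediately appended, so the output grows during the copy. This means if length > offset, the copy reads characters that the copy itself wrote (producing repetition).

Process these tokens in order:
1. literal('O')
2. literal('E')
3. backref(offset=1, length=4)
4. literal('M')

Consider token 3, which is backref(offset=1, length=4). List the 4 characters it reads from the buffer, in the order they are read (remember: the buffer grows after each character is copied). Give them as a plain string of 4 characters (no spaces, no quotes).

Token 1: literal('O'). Output: "O"
Token 2: literal('E'). Output: "OE"
Token 3: backref(off=1, len=4). Buffer before: "OE" (len 2)
  byte 1: read out[1]='E', append. Buffer now: "OEE"
  byte 2: read out[2]='E', append. Buffer now: "OEEE"
  byte 3: read out[3]='E', append. Buffer now: "OEEEE"
  byte 4: read out[4]='E', append. Buffer now: "OEEEEE"

Answer: EEEE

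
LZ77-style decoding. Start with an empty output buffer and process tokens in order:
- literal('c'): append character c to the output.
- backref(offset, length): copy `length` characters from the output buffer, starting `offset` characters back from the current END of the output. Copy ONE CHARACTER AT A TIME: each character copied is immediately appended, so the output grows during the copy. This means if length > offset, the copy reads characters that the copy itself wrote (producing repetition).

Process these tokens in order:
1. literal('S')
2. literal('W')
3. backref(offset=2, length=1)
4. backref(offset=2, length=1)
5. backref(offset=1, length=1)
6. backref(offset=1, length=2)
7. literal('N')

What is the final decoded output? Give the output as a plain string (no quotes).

Token 1: literal('S'). Output: "S"
Token 2: literal('W'). Output: "SW"
Token 3: backref(off=2, len=1). Copied 'S' from pos 0. Output: "SWS"
Token 4: backref(off=2, len=1). Copied 'W' from pos 1. Output: "SWSW"
Token 5: backref(off=1, len=1). Copied 'W' from pos 3. Output: "SWSWW"
Token 6: backref(off=1, len=2) (overlapping!). Copied 'WW' from pos 4. Output: "SWSWWWW"
Token 7: literal('N'). Output: "SWSWWWWN"

Answer: SWSWWWWN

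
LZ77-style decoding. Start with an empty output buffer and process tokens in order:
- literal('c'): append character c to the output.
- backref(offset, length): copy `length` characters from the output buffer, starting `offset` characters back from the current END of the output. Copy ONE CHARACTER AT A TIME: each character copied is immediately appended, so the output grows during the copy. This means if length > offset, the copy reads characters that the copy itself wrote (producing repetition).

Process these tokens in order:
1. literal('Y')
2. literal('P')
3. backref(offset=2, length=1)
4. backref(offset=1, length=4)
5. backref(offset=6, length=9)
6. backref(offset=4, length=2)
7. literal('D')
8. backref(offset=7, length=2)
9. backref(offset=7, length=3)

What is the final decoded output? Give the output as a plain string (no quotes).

Answer: YPYYYYYPYYYYYPYYYPDYPYYY

Derivation:
Token 1: literal('Y'). Output: "Y"
Token 2: literal('P'). Output: "YP"
Token 3: backref(off=2, len=1). Copied 'Y' from pos 0. Output: "YPY"
Token 4: backref(off=1, len=4) (overlapping!). Copied 'YYYY' from pos 2. Output: "YPYYYYY"
Token 5: backref(off=6, len=9) (overlapping!). Copied 'PYYYYYPYY' from pos 1. Output: "YPYYYYYPYYYYYPYY"
Token 6: backref(off=4, len=2). Copied 'YP' from pos 12. Output: "YPYYYYYPYYYYYPYYYP"
Token 7: literal('D'). Output: "YPYYYYYPYYYYYPYYYPD"
Token 8: backref(off=7, len=2). Copied 'YP' from pos 12. Output: "YPYYYYYPYYYYYPYYYPDYP"
Token 9: backref(off=7, len=3). Copied 'YYY' from pos 14. Output: "YPYYYYYPYYYYYPYYYPDYPYYY"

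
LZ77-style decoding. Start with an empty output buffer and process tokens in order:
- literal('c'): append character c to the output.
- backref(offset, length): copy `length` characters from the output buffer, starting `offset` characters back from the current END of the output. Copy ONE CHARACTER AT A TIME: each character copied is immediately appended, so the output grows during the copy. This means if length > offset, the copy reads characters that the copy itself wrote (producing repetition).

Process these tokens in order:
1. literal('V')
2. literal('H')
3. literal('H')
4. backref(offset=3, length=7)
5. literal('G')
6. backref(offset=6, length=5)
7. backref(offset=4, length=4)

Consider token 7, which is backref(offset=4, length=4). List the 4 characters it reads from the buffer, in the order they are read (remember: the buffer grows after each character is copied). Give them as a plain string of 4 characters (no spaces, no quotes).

Token 1: literal('V'). Output: "V"
Token 2: literal('H'). Output: "VH"
Token 3: literal('H'). Output: "VHH"
Token 4: backref(off=3, len=7) (overlapping!). Copied 'VHHVHHV' from pos 0. Output: "VHHVHHVHHV"
Token 5: literal('G'). Output: "VHHVHHVHHVG"
Token 6: backref(off=6, len=5). Copied 'HVHHV' from pos 5. Output: "VHHVHHVHHVGHVHHV"
Token 7: backref(off=4, len=4). Buffer before: "VHHVHHVHHVGHVHHV" (len 16)
  byte 1: read out[12]='V', append. Buffer now: "VHHVHHVHHVGHVHHVV"
  byte 2: read out[13]='H', append. Buffer now: "VHHVHHVHHVGHVHHVVH"
  byte 3: read out[14]='H', append. Buffer now: "VHHVHHVHHVGHVHHVVHH"
  byte 4: read out[15]='V', append. Buffer now: "VHHVHHVHHVGHVHHVVHHV"

Answer: VHHV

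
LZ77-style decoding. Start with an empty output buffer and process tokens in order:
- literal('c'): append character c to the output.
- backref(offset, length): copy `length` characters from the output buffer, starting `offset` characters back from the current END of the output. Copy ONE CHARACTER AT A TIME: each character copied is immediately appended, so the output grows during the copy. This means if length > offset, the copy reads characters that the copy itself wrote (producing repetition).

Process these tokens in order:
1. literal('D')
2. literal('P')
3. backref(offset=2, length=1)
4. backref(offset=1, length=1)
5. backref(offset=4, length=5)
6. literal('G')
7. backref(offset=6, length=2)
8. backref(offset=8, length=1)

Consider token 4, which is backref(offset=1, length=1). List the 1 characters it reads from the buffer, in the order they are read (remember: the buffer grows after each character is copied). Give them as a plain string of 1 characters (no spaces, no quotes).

Token 1: literal('D'). Output: "D"
Token 2: literal('P'). Output: "DP"
Token 3: backref(off=2, len=1). Copied 'D' from pos 0. Output: "DPD"
Token 4: backref(off=1, len=1). Buffer before: "DPD" (len 3)
  byte 1: read out[2]='D', append. Buffer now: "DPDD"

Answer: D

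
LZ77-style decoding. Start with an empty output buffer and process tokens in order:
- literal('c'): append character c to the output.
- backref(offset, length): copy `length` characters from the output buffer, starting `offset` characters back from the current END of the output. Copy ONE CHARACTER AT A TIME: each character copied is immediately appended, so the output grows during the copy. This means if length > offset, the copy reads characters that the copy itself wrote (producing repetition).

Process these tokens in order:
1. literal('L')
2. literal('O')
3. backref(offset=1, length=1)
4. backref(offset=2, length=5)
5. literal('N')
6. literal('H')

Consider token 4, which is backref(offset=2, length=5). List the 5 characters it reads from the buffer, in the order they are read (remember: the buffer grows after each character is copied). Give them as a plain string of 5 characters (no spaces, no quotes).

Token 1: literal('L'). Output: "L"
Token 2: literal('O'). Output: "LO"
Token 3: backref(off=1, len=1). Copied 'O' from pos 1. Output: "LOO"
Token 4: backref(off=2, len=5). Buffer before: "LOO" (len 3)
  byte 1: read out[1]='O', append. Buffer now: "LOOO"
  byte 2: read out[2]='O', append. Buffer now: "LOOOO"
  byte 3: read out[3]='O', append. Buffer now: "LOOOOO"
  byte 4: read out[4]='O', append. Buffer now: "LOOOOOO"
  byte 5: read out[5]='O', append. Buffer now: "LOOOOOOO"

Answer: OOOOO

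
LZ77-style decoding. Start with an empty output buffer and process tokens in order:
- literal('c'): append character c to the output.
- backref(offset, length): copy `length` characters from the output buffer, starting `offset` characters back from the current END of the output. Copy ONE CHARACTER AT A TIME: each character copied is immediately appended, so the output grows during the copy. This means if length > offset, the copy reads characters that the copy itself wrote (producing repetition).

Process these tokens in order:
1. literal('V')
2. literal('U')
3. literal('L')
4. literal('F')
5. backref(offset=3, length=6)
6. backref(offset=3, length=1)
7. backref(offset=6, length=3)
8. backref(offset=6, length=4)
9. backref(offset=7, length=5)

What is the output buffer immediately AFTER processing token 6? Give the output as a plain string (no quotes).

Token 1: literal('V'). Output: "V"
Token 2: literal('U'). Output: "VU"
Token 3: literal('L'). Output: "VUL"
Token 4: literal('F'). Output: "VULF"
Token 5: backref(off=3, len=6) (overlapping!). Copied 'ULFULF' from pos 1. Output: "VULFULFULF"
Token 6: backref(off=3, len=1). Copied 'U' from pos 7. Output: "VULFULFULFU"

Answer: VULFULFULFU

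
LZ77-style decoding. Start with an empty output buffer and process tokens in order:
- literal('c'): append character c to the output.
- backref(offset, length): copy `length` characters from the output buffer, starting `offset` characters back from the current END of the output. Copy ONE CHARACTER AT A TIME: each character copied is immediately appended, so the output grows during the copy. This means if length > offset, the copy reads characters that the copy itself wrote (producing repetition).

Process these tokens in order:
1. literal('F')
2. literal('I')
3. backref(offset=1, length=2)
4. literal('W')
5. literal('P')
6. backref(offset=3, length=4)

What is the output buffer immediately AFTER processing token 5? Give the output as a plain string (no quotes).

Token 1: literal('F'). Output: "F"
Token 2: literal('I'). Output: "FI"
Token 3: backref(off=1, len=2) (overlapping!). Copied 'II' from pos 1. Output: "FIII"
Token 4: literal('W'). Output: "FIIIW"
Token 5: literal('P'). Output: "FIIIWP"

Answer: FIIIWP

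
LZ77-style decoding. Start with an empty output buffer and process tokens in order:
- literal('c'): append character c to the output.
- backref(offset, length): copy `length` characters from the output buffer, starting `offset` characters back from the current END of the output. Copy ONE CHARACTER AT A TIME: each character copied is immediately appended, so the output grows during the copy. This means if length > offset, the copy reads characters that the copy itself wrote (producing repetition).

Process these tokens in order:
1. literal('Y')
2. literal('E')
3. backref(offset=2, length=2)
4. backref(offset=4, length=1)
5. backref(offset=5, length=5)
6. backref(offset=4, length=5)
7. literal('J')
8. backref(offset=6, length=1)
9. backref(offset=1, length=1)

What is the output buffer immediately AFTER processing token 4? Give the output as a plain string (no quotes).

Token 1: literal('Y'). Output: "Y"
Token 2: literal('E'). Output: "YE"
Token 3: backref(off=2, len=2). Copied 'YE' from pos 0. Output: "YEYE"
Token 4: backref(off=4, len=1). Copied 'Y' from pos 0. Output: "YEYEY"

Answer: YEYEY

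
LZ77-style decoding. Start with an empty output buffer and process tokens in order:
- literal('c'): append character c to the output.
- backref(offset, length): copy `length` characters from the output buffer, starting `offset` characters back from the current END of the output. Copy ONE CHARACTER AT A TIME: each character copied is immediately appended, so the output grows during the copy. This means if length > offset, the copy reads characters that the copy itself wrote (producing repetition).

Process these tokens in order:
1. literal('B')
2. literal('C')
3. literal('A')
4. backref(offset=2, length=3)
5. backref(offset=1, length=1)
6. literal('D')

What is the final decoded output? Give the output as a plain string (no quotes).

Answer: BCACACCD

Derivation:
Token 1: literal('B'). Output: "B"
Token 2: literal('C'). Output: "BC"
Token 3: literal('A'). Output: "BCA"
Token 4: backref(off=2, len=3) (overlapping!). Copied 'CAC' from pos 1. Output: "BCACAC"
Token 5: backref(off=1, len=1). Copied 'C' from pos 5. Output: "BCACACC"
Token 6: literal('D'). Output: "BCACACCD"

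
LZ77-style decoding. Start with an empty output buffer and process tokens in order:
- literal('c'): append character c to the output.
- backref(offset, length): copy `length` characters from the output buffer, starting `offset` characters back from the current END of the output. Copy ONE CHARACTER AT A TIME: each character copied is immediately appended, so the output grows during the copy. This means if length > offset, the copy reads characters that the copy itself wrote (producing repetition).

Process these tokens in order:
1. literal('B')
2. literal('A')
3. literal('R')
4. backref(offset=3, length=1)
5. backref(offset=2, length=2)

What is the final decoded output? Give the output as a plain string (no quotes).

Answer: BARBRB

Derivation:
Token 1: literal('B'). Output: "B"
Token 2: literal('A'). Output: "BA"
Token 3: literal('R'). Output: "BAR"
Token 4: backref(off=3, len=1). Copied 'B' from pos 0. Output: "BARB"
Token 5: backref(off=2, len=2). Copied 'RB' from pos 2. Output: "BARBRB"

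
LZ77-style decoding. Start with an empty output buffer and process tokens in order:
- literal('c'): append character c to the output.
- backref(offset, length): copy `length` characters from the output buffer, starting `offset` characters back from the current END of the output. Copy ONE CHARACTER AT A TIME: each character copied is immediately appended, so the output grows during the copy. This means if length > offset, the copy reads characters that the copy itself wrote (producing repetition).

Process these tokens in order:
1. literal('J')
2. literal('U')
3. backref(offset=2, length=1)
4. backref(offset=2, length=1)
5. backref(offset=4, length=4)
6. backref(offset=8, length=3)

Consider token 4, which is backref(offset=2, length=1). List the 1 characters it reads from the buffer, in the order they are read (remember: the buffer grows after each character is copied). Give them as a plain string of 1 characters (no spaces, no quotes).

Token 1: literal('J'). Output: "J"
Token 2: literal('U'). Output: "JU"
Token 3: backref(off=2, len=1). Copied 'J' from pos 0. Output: "JUJ"
Token 4: backref(off=2, len=1). Buffer before: "JUJ" (len 3)
  byte 1: read out[1]='U', append. Buffer now: "JUJU"

Answer: U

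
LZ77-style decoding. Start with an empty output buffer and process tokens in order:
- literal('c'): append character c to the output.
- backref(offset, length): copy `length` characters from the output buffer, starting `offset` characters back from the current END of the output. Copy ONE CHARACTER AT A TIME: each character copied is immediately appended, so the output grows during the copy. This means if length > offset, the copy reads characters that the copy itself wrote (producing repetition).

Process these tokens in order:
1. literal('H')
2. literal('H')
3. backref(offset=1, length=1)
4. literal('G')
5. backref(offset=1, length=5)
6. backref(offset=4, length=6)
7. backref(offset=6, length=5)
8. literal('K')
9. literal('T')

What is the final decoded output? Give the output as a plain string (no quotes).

Token 1: literal('H'). Output: "H"
Token 2: literal('H'). Output: "HH"
Token 3: backref(off=1, len=1). Copied 'H' from pos 1. Output: "HHH"
Token 4: literal('G'). Output: "HHHG"
Token 5: backref(off=1, len=5) (overlapping!). Copied 'GGGGG' from pos 3. Output: "HHHGGGGGG"
Token 6: backref(off=4, len=6) (overlapping!). Copied 'GGGGGG' from pos 5. Output: "HHHGGGGGGGGGGGG"
Token 7: backref(off=6, len=5). Copied 'GGGGG' from pos 9. Output: "HHHGGGGGGGGGGGGGGGGG"
Token 8: literal('K'). Output: "HHHGGGGGGGGGGGGGGGGGK"
Token 9: literal('T'). Output: "HHHGGGGGGGGGGGGGGGGGKT"

Answer: HHHGGGGGGGGGGGGGGGGGKT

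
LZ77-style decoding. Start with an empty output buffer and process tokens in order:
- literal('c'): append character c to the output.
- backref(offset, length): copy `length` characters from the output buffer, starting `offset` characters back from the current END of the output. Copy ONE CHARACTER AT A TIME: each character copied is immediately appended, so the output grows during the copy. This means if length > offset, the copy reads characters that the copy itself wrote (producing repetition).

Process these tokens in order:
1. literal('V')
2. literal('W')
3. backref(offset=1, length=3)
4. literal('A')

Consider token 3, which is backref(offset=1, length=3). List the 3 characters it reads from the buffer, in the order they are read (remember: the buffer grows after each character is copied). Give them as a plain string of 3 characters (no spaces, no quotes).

Token 1: literal('V'). Output: "V"
Token 2: literal('W'). Output: "VW"
Token 3: backref(off=1, len=3). Buffer before: "VW" (len 2)
  byte 1: read out[1]='W', append. Buffer now: "VWW"
  byte 2: read out[2]='W', append. Buffer now: "VWWW"
  byte 3: read out[3]='W', append. Buffer now: "VWWWW"

Answer: WWW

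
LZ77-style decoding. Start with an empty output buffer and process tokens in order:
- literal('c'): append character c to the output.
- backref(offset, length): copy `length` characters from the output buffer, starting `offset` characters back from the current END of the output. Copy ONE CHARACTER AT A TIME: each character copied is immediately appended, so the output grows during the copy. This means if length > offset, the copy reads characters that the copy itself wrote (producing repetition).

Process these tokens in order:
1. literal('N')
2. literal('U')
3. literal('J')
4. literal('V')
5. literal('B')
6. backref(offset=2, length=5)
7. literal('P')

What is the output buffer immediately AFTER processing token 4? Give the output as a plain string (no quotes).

Answer: NUJV

Derivation:
Token 1: literal('N'). Output: "N"
Token 2: literal('U'). Output: "NU"
Token 3: literal('J'). Output: "NUJ"
Token 4: literal('V'). Output: "NUJV"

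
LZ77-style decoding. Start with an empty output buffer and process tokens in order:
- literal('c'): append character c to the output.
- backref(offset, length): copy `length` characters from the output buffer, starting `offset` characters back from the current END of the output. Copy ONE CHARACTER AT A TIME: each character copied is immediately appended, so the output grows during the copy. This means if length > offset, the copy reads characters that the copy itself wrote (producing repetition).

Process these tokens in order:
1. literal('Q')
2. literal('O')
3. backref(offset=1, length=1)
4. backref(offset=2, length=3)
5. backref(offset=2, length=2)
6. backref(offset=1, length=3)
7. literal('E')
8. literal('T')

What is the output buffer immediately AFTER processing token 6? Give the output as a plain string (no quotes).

Answer: QOOOOOOOOOO

Derivation:
Token 1: literal('Q'). Output: "Q"
Token 2: literal('O'). Output: "QO"
Token 3: backref(off=1, len=1). Copied 'O' from pos 1. Output: "QOO"
Token 4: backref(off=2, len=3) (overlapping!). Copied 'OOO' from pos 1. Output: "QOOOOO"
Token 5: backref(off=2, len=2). Copied 'OO' from pos 4. Output: "QOOOOOOO"
Token 6: backref(off=1, len=3) (overlapping!). Copied 'OOO' from pos 7. Output: "QOOOOOOOOOO"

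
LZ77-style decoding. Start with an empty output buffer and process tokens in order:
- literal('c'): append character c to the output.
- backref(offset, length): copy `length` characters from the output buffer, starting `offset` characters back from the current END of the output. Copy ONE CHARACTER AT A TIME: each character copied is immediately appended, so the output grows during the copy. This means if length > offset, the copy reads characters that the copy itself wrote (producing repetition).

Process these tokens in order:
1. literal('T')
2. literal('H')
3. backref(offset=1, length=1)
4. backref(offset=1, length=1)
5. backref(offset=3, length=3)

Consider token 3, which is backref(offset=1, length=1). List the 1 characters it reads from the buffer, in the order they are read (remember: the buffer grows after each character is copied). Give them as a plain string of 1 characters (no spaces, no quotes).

Token 1: literal('T'). Output: "T"
Token 2: literal('H'). Output: "TH"
Token 3: backref(off=1, len=1). Buffer before: "TH" (len 2)
  byte 1: read out[1]='H', append. Buffer now: "THH"

Answer: H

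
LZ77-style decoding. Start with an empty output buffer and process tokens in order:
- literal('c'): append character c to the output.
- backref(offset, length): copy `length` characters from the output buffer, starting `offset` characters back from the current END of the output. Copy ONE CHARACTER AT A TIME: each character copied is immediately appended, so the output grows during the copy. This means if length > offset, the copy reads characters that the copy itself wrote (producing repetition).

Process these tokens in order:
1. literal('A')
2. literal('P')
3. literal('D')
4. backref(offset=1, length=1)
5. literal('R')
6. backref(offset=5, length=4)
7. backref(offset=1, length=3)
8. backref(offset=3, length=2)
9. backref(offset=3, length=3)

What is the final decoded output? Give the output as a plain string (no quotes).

Answer: APDDRAPDDDDDDDDDD

Derivation:
Token 1: literal('A'). Output: "A"
Token 2: literal('P'). Output: "AP"
Token 3: literal('D'). Output: "APD"
Token 4: backref(off=1, len=1). Copied 'D' from pos 2. Output: "APDD"
Token 5: literal('R'). Output: "APDDR"
Token 6: backref(off=5, len=4). Copied 'APDD' from pos 0. Output: "APDDRAPDD"
Token 7: backref(off=1, len=3) (overlapping!). Copied 'DDD' from pos 8. Output: "APDDRAPDDDDD"
Token 8: backref(off=3, len=2). Copied 'DD' from pos 9. Output: "APDDRAPDDDDDDD"
Token 9: backref(off=3, len=3). Copied 'DDD' from pos 11. Output: "APDDRAPDDDDDDDDDD"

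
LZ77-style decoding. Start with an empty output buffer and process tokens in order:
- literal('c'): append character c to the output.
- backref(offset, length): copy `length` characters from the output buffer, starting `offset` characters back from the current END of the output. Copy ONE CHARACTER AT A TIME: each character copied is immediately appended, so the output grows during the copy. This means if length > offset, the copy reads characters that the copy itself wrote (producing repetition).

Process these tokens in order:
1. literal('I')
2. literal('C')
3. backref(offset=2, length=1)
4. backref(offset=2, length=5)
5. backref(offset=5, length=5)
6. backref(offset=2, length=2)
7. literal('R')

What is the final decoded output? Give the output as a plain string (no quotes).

Token 1: literal('I'). Output: "I"
Token 2: literal('C'). Output: "IC"
Token 3: backref(off=2, len=1). Copied 'I' from pos 0. Output: "ICI"
Token 4: backref(off=2, len=5) (overlapping!). Copied 'CICIC' from pos 1. Output: "ICICICIC"
Token 5: backref(off=5, len=5). Copied 'CICIC' from pos 3. Output: "ICICICICCICIC"
Token 6: backref(off=2, len=2). Copied 'IC' from pos 11. Output: "ICICICICCICICIC"
Token 7: literal('R'). Output: "ICICICICCICICICR"

Answer: ICICICICCICICICR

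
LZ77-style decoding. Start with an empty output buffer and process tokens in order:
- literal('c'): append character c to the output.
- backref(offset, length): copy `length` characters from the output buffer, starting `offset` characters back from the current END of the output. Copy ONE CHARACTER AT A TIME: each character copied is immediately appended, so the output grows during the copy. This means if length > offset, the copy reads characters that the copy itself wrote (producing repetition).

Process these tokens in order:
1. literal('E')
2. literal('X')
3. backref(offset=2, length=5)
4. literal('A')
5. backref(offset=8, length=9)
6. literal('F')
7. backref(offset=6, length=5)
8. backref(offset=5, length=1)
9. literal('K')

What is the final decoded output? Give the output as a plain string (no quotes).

Token 1: literal('E'). Output: "E"
Token 2: literal('X'). Output: "EX"
Token 3: backref(off=2, len=5) (overlapping!). Copied 'EXEXE' from pos 0. Output: "EXEXEXE"
Token 4: literal('A'). Output: "EXEXEXEA"
Token 5: backref(off=8, len=9) (overlapping!). Copied 'EXEXEXEAE' from pos 0. Output: "EXEXEXEAEXEXEXEAE"
Token 6: literal('F'). Output: "EXEXEXEAEXEXEXEAEF"
Token 7: backref(off=6, len=5). Copied 'EXEAE' from pos 12. Output: "EXEXEXEAEXEXEXEAEFEXEAE"
Token 8: backref(off=5, len=1). Copied 'E' from pos 18. Output: "EXEXEXEAEXEXEXEAEFEXEAEE"
Token 9: literal('K'). Output: "EXEXEXEAEXEXEXEAEFEXEAEEK"

Answer: EXEXEXEAEXEXEXEAEFEXEAEEK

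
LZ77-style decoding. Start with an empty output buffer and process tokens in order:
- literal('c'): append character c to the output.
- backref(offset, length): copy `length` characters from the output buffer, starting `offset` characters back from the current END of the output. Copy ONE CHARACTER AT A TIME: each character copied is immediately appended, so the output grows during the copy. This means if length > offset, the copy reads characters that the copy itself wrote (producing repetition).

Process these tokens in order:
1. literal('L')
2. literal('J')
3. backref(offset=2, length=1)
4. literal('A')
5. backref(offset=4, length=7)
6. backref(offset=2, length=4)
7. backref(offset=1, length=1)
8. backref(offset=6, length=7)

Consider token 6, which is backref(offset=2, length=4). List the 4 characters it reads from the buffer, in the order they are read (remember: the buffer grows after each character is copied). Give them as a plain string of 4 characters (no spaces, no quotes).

Token 1: literal('L'). Output: "L"
Token 2: literal('J'). Output: "LJ"
Token 3: backref(off=2, len=1). Copied 'L' from pos 0. Output: "LJL"
Token 4: literal('A'). Output: "LJLA"
Token 5: backref(off=4, len=7) (overlapping!). Copied 'LJLALJL' from pos 0. Output: "LJLALJLALJL"
Token 6: backref(off=2, len=4). Buffer before: "LJLALJLALJL" (len 11)
  byte 1: read out[9]='J', append. Buffer now: "LJLALJLALJLJ"
  byte 2: read out[10]='L', append. Buffer now: "LJLALJLALJLJL"
  byte 3: read out[11]='J', append. Buffer now: "LJLALJLALJLJLJ"
  byte 4: read out[12]='L', append. Buffer now: "LJLALJLALJLJLJL"

Answer: JLJL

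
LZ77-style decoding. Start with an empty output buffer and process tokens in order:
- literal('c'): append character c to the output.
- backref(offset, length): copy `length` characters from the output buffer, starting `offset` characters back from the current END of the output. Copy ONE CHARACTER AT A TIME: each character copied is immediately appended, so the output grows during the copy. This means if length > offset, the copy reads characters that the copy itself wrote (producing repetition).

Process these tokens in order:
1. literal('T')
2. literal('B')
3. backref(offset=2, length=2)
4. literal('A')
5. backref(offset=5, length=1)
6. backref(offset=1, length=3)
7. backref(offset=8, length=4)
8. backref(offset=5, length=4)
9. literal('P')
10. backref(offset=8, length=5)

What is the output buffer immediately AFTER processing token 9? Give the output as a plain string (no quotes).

Answer: TBTBATTTTBTBATBTBP

Derivation:
Token 1: literal('T'). Output: "T"
Token 2: literal('B'). Output: "TB"
Token 3: backref(off=2, len=2). Copied 'TB' from pos 0. Output: "TBTB"
Token 4: literal('A'). Output: "TBTBA"
Token 5: backref(off=5, len=1). Copied 'T' from pos 0. Output: "TBTBAT"
Token 6: backref(off=1, len=3) (overlapping!). Copied 'TTT' from pos 5. Output: "TBTBATTTT"
Token 7: backref(off=8, len=4). Copied 'BTBA' from pos 1. Output: "TBTBATTTTBTBA"
Token 8: backref(off=5, len=4). Copied 'TBTB' from pos 8. Output: "TBTBATTTTBTBATBTB"
Token 9: literal('P'). Output: "TBTBATTTTBTBATBTBP"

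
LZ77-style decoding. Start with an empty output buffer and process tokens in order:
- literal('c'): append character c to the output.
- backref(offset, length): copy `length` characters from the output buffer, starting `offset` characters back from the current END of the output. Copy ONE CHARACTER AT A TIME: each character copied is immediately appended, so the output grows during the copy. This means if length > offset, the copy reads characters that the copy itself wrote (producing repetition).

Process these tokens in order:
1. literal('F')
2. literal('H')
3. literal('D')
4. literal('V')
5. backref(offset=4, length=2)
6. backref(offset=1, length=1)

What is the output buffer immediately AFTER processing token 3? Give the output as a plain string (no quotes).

Token 1: literal('F'). Output: "F"
Token 2: literal('H'). Output: "FH"
Token 3: literal('D'). Output: "FHD"

Answer: FHD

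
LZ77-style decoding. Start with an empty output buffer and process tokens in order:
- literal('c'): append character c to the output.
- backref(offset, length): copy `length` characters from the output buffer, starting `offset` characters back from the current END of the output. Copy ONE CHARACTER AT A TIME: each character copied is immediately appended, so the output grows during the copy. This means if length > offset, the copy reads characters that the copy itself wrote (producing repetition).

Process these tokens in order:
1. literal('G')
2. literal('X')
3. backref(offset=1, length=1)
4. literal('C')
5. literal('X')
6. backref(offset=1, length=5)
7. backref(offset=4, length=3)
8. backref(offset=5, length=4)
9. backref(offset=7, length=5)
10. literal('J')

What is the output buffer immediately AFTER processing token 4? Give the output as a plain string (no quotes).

Answer: GXXC

Derivation:
Token 1: literal('G'). Output: "G"
Token 2: literal('X'). Output: "GX"
Token 3: backref(off=1, len=1). Copied 'X' from pos 1. Output: "GXX"
Token 4: literal('C'). Output: "GXXC"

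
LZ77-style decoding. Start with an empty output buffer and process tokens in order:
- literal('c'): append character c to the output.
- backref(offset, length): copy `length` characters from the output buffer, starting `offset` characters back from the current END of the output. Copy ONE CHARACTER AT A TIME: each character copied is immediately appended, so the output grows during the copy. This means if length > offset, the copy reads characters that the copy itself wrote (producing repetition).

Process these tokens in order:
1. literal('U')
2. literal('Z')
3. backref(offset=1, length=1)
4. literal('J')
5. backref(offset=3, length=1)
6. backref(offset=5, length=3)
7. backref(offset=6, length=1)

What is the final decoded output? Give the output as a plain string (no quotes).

Answer: UZZJZUZZZ

Derivation:
Token 1: literal('U'). Output: "U"
Token 2: literal('Z'). Output: "UZ"
Token 3: backref(off=1, len=1). Copied 'Z' from pos 1. Output: "UZZ"
Token 4: literal('J'). Output: "UZZJ"
Token 5: backref(off=3, len=1). Copied 'Z' from pos 1. Output: "UZZJZ"
Token 6: backref(off=5, len=3). Copied 'UZZ' from pos 0. Output: "UZZJZUZZ"
Token 7: backref(off=6, len=1). Copied 'Z' from pos 2. Output: "UZZJZUZZZ"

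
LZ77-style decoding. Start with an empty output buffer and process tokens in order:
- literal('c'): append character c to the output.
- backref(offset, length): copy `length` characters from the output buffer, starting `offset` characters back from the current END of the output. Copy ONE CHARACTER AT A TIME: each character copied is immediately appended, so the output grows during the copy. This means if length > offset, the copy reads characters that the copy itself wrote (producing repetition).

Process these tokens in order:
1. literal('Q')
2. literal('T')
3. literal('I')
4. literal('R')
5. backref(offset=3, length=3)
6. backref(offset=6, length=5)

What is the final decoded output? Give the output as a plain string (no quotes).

Answer: QTIRTIRTIRTI

Derivation:
Token 1: literal('Q'). Output: "Q"
Token 2: literal('T'). Output: "QT"
Token 3: literal('I'). Output: "QTI"
Token 4: literal('R'). Output: "QTIR"
Token 5: backref(off=3, len=3). Copied 'TIR' from pos 1. Output: "QTIRTIR"
Token 6: backref(off=6, len=5). Copied 'TIRTI' from pos 1. Output: "QTIRTIRTIRTI"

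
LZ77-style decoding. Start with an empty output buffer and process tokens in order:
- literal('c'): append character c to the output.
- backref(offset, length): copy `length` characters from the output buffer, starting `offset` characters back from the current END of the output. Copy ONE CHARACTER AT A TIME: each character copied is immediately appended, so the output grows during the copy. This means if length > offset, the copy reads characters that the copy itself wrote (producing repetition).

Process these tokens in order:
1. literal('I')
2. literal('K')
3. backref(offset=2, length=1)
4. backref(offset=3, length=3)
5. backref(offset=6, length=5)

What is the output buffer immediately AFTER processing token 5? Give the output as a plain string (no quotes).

Token 1: literal('I'). Output: "I"
Token 2: literal('K'). Output: "IK"
Token 3: backref(off=2, len=1). Copied 'I' from pos 0. Output: "IKI"
Token 4: backref(off=3, len=3). Copied 'IKI' from pos 0. Output: "IKIIKI"
Token 5: backref(off=6, len=5). Copied 'IKIIK' from pos 0. Output: "IKIIKIIKIIK"

Answer: IKIIKIIKIIK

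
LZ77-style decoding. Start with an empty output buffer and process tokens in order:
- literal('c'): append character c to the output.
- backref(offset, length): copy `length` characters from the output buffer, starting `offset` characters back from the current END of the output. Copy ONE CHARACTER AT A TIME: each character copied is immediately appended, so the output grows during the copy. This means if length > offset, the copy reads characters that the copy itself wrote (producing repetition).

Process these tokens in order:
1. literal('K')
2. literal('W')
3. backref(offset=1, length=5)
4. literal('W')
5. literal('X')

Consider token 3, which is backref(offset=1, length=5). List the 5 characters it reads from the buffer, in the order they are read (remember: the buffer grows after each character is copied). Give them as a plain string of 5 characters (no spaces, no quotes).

Token 1: literal('K'). Output: "K"
Token 2: literal('W'). Output: "KW"
Token 3: backref(off=1, len=5). Buffer before: "KW" (len 2)
  byte 1: read out[1]='W', append. Buffer now: "KWW"
  byte 2: read out[2]='W', append. Buffer now: "KWWW"
  byte 3: read out[3]='W', append. Buffer now: "KWWWW"
  byte 4: read out[4]='W', append. Buffer now: "KWWWWW"
  byte 5: read out[5]='W', append. Buffer now: "KWWWWWW"

Answer: WWWWW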